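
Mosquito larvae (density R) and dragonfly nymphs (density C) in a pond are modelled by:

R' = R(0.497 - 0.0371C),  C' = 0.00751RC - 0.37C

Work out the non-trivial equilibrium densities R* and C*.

R* ≈ 49.3, C* ≈ 13.4

Set dC/dt = 0 with C > 0: 0.00751R - 0.37 = 0, so R* = 0.37/0.00751 = 49.3.
Set dR/dt = 0 with R > 0: 0.497 - 0.0371C = 0, so C* = 0.497/0.0371 = 13.4.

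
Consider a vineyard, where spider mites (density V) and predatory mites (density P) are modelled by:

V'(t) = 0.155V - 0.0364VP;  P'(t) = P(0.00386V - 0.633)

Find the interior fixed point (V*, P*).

Set dP/dt = 0 with P > 0: 0.00386V - 0.633 = 0, so V* = 0.633/0.00386 = 164.
Set dV/dt = 0 with V > 0: 0.155 - 0.0364P = 0, so P* = 0.155/0.0364 = 4.26.

V* ≈ 164, P* ≈ 4.26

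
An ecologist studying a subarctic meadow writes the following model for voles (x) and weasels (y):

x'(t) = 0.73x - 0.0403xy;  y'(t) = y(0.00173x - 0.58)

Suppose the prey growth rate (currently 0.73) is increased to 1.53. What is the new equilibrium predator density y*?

y* ≈ 38

At the interior fixed point, setting dx/dt = 0 with x > 0 fixes y* = (prey growth rate)/(xy coefficient) — independent of the other coefficients.
With the change, y* = 1.53/0.0403 = 38; it rises from 18.1.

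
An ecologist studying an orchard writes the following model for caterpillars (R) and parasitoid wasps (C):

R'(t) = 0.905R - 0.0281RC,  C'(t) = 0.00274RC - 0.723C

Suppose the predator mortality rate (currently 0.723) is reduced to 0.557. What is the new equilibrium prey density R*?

R* ≈ 203

At the interior fixed point, setting dC/dt = 0 with C > 0 fixes R* = (predator death rate)/(RC coefficient) — independent of the other coefficients.
With the change, R* = 0.557/0.00274 = 203; it falls from 264.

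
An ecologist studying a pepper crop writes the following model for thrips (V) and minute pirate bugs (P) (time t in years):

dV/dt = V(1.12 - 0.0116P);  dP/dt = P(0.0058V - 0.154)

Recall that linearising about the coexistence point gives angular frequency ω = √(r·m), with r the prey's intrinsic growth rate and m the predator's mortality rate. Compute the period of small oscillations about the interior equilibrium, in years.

T ≈ 15.1 years

Here r = 1.12 and m = 0.154, so r·m = 0.172.
ω = √0.172 = 0.415 per year, hence T = 2π/ω ≈ 15.1 years.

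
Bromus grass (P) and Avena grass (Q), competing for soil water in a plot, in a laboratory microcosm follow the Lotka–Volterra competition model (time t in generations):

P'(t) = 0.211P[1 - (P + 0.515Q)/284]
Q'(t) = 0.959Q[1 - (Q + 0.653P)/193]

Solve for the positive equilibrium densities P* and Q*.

P* ≈ 278, Q* ≈ 11.4

Setting both brackets to zero gives the nullclines P + 0.515Q = 284 and 0.653P + Q = 193.
Substituting Q = 193 - 0.653P into the first: P(1 - 0.515·0.653) = 284 - 0.515·193.
So P* = 185/0.664 = 278, and then Q* = 193 - 0.653·278 = 11.4.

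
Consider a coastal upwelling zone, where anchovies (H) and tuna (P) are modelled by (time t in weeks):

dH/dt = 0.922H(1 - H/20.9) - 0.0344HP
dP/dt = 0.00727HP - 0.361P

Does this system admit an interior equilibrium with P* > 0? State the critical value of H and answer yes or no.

Threshold H = 49.7; K < 49.7, so no, the predator goes extinct.

The predator equation gives dP/dt > 0 only when H > 0.361/0.00727 = 49.7.
Without the predator, H → K = 20.9. Since 20.9 < 49.7, the predator cannot invade.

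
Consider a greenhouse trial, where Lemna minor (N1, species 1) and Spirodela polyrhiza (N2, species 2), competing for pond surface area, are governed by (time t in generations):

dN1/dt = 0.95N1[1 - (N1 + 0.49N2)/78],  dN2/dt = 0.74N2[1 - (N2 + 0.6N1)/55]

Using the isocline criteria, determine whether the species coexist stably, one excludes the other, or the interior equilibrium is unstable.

stable coexistence

Compare the nullcline intercepts: K1/α12 = 78/0.49 = 159 > K2 = 55; K2/α21 = 55/0.6 = 91.7 > K1 = 78.
Since both inequalities hold, each species can invade when rare, so the interior equilibrium is stable.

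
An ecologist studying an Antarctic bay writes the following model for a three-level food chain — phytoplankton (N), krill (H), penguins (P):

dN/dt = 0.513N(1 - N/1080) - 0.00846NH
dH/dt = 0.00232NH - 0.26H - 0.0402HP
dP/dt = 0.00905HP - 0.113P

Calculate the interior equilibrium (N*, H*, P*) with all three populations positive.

From dP/dt = 0: 0.00905H* = 0.113, so H* = 12.5.
From dN/dt = 0: 0.513(1 - N*/1080) = 0.00846·12.5, giving N* = 1080·(1 - 0.206) = 858.
From dH/dt = 0: 0.00232·858 - 0.26 = 0.0402P*, so P* = 1.73/0.0402 = 43.

N* ≈ 858, H* ≈ 12.5, P* ≈ 43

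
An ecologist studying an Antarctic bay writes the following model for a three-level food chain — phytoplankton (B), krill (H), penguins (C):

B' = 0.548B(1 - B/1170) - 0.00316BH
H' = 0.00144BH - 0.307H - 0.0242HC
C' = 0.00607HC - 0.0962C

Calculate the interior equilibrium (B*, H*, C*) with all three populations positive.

From dC/dt = 0: 0.00607H* = 0.0962, so H* = 15.8.
From dB/dt = 0: 0.548(1 - B*/1170) = 0.00316·15.8, giving B* = 1170·(1 - 0.0914) = 1060.
From dH/dt = 0: 0.00144·1060 - 0.307 = 0.0242C*, so C* = 1.22/0.0242 = 50.6.

B* ≈ 1060, H* ≈ 15.8, C* ≈ 50.6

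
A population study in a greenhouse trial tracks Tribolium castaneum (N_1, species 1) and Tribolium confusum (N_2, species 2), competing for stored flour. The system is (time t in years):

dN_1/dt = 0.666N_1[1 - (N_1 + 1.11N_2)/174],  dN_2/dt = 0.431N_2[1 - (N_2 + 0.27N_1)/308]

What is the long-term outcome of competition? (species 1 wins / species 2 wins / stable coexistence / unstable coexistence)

species 2 excludes species 1

Compare the nullcline intercepts: K1/α12 = 174/1.11 = 157 < K2 = 308; K2/α21 = 308/0.27 = 1140 > K1 = 174.
Since the inequalities point opposite ways, species 2 can invade but species 1 cannot.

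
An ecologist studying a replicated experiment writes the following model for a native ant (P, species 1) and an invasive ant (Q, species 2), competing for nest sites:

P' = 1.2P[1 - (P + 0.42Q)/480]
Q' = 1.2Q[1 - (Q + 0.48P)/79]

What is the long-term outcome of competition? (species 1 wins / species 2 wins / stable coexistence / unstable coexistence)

Compare the nullcline intercepts: K1/α12 = 480/0.42 = 1140 > K2 = 79; K2/α21 = 79/0.48 = 165 < K1 = 480.
Since the inequalities point opposite ways, species 1 can invade but species 2 cannot.

species 1 excludes species 2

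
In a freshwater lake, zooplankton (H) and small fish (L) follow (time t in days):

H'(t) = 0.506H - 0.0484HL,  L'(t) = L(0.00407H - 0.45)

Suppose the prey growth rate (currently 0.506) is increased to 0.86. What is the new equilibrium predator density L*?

At the interior fixed point, setting dH/dt = 0 with H > 0 fixes L* = (prey growth rate)/(HL coefficient) — independent of the other coefficients.
With the change, L* = 0.86/0.0484 = 17.8; it rises from 10.5.

L* ≈ 17.8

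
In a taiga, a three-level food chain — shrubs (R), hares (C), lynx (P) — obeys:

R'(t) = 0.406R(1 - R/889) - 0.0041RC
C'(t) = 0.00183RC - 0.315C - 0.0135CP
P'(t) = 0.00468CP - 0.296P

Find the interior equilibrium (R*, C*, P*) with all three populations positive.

R* ≈ 321, C* ≈ 63.2, P* ≈ 20.2

From dP/dt = 0: 0.00468C* = 0.296, so C* = 63.2.
From dR/dt = 0: 0.406(1 - R*/889) = 0.0041·63.2, giving R* = 889·(1 - 0.639) = 321.
From dC/dt = 0: 0.00183·321 - 0.315 = 0.0135P*, so P* = 0.273/0.0135 = 20.2.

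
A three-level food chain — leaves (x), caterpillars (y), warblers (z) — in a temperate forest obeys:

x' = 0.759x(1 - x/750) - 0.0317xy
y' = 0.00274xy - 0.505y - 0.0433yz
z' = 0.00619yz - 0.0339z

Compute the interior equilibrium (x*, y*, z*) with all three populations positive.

From dz/dt = 0: 0.00619y* = 0.0339, so y* = 5.48.
From dx/dt = 0: 0.759(1 - x*/750) = 0.0317·5.48, giving x* = 750·(1 - 0.229) = 578.
From dy/dt = 0: 0.00274·578 - 0.505 = 0.0433z*, so z* = 1.08/0.0433 = 24.9.

x* ≈ 578, y* ≈ 5.48, z* ≈ 24.9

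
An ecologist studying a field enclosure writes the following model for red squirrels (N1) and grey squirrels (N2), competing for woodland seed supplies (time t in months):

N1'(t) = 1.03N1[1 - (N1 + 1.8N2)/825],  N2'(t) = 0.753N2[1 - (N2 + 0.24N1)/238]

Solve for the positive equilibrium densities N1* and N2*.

Setting both brackets to zero gives the nullclines N1 + 1.8N2 = 825 and 0.24N1 + N2 = 238.
Substituting N2 = 238 - 0.24N1 into the first: N1(1 - 1.8·0.24) = 825 - 1.8·238.
So N1* = 397/0.568 = 698, and then N2* = 238 - 0.24·698 = 70.4.

N1* ≈ 698, N2* ≈ 70.4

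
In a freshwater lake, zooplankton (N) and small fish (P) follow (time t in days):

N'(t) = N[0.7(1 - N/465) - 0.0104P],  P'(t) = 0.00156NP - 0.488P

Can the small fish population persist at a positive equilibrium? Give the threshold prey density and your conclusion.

The predator equation gives dP/dt > 0 only when N > 0.488/0.00156 = 313.
Without the predator, N → K = 465. Since 465 > 313, the predator can invade and persist.

Threshold N = 313; K > 313, so yes, the predator persists.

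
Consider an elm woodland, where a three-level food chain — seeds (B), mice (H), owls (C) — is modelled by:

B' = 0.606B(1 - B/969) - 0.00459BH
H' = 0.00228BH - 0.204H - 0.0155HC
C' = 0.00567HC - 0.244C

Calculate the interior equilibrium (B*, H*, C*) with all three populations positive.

B* ≈ 653, H* ≈ 43, C* ≈ 82.9

From dC/dt = 0: 0.00567H* = 0.244, so H* = 43.
From dB/dt = 0: 0.606(1 - B*/969) = 0.00459·43, giving B* = 969·(1 - 0.326) = 653.
From dH/dt = 0: 0.00228·653 - 0.204 = 0.0155C*, so C* = 1.29/0.0155 = 82.9.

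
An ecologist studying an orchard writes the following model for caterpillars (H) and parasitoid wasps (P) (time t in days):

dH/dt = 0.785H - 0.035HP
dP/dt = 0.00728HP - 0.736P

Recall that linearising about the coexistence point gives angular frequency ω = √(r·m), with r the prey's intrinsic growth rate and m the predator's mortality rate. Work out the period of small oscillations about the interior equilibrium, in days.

Here r = 0.785 and m = 0.736, so r·m = 0.578.
ω = √0.578 = 0.76 per day, hence T = 2π/ω ≈ 8.27 days.

T ≈ 8.27 days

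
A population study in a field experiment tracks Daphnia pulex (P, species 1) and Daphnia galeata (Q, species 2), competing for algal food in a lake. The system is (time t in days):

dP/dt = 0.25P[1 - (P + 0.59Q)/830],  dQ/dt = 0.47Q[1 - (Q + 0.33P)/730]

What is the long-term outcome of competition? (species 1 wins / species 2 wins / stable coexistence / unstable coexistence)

stable coexistence

Compare the nullcline intercepts: K1/α12 = 830/0.59 = 1410 > K2 = 730; K2/α21 = 730/0.33 = 2210 > K1 = 830.
Since both inequalities hold, each species can invade when rare, so the interior equilibrium is stable.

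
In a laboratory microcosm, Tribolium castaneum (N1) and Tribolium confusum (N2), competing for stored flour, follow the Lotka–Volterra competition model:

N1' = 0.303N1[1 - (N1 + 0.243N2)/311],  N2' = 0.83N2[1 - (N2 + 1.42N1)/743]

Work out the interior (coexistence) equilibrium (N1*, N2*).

N1* ≈ 199, N2* ≈ 460

Setting both brackets to zero gives the nullclines N1 + 0.243N2 = 311 and 1.42N1 + N2 = 743.
Substituting N2 = 743 - 1.42N1 into the first: N1(1 - 0.243·1.42) = 311 - 0.243·743.
So N1* = 130/0.655 = 199, and then N2* = 743 - 1.42·199 = 460.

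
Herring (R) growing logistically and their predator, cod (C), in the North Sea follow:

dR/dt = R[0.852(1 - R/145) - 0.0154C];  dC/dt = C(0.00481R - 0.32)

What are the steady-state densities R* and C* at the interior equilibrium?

R* ≈ 66.5, C* ≈ 29.9

From dC/dt = 0 with C > 0: 0.00481R* = 0.32, so R* = 66.5.
Substitute into dR/dt = 0: 0.852(1 - 66.5/145) = 0.0154C*.
The bracket is 0.541, giving C* = 0.461/0.0154 = 29.9.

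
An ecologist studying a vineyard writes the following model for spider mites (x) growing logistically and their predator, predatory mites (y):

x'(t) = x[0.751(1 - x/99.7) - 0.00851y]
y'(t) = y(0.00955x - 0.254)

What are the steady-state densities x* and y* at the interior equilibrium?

x* ≈ 26.6, y* ≈ 64.7

From dy/dt = 0 with y > 0: 0.00955x* = 0.254, so x* = 26.6.
Substitute into dx/dt = 0: 0.751(1 - 26.6/99.7) = 0.00851y*.
The bracket is 0.733, giving y* = 0.551/0.00851 = 64.7.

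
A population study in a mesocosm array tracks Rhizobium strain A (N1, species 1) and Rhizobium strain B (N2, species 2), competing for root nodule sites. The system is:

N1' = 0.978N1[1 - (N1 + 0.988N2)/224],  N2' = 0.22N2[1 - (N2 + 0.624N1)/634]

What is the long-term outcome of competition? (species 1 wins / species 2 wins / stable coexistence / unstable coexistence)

species 2 excludes species 1

Compare the nullcline intercepts: K1/α12 = 224/0.988 = 227 < K2 = 634; K2/α21 = 634/0.624 = 1020 > K1 = 224.
Since the inequalities point opposite ways, species 2 can invade but species 1 cannot.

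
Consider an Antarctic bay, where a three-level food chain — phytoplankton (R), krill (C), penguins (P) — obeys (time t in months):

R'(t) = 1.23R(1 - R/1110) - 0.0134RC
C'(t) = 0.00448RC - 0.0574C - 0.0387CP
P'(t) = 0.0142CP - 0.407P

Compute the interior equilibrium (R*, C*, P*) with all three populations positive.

R* ≈ 763, C* ≈ 28.7, P* ≈ 86.9

From dP/dt = 0: 0.0142C* = 0.407, so C* = 28.7.
From dR/dt = 0: 1.23(1 - R*/1110) = 0.0134·28.7, giving R* = 1110·(1 - 0.312) = 763.
From dC/dt = 0: 0.00448·763 - 0.0574 = 0.0387P*, so P* = 3.36/0.0387 = 86.9.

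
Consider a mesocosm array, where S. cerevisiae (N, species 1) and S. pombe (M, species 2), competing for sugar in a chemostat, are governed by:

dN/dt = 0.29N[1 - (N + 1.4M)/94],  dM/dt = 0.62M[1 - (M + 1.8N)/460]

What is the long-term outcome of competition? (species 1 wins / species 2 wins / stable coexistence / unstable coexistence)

species 2 excludes species 1

Compare the nullcline intercepts: K1/α12 = 94/1.4 = 67.1 < K2 = 460; K2/α21 = 460/1.8 = 256 > K1 = 94.
Since the inequalities point opposite ways, species 2 can invade but species 1 cannot.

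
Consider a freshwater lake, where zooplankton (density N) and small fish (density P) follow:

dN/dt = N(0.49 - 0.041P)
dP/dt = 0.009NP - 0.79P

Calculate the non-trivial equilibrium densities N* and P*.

N* ≈ 87.8, P* ≈ 12

Set dP/dt = 0 with P > 0: 0.009N - 0.79 = 0, so N* = 0.79/0.009 = 87.8.
Set dN/dt = 0 with N > 0: 0.49 - 0.041P = 0, so P* = 0.49/0.041 = 12.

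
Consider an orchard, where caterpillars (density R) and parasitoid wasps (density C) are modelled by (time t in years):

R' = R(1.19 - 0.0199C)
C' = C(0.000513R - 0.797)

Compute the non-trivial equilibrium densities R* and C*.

Set dC/dt = 0 with C > 0: 0.000513R - 0.797 = 0, so R* = 0.797/0.000513 = 1550.
Set dR/dt = 0 with R > 0: 1.19 - 0.0199C = 0, so C* = 1.19/0.0199 = 59.8.

R* ≈ 1550, C* ≈ 59.8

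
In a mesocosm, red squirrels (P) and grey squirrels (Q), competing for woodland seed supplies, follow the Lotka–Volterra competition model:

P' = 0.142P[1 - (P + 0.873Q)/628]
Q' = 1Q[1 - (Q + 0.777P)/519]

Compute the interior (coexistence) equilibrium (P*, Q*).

P* ≈ 544, Q* ≈ 96.5

Setting both brackets to zero gives the nullclines P + 0.873Q = 628 and 0.777P + Q = 519.
Substituting Q = 519 - 0.777P into the first: P(1 - 0.873·0.777) = 628 - 0.873·519.
So P* = 175/0.322 = 544, and then Q* = 519 - 0.777·544 = 96.5.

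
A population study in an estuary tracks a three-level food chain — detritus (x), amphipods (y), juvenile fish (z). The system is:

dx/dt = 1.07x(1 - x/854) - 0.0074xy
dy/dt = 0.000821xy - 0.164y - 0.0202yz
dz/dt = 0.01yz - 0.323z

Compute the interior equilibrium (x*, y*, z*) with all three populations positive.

x* ≈ 663, y* ≈ 32.3, z* ≈ 18.8

From dz/dt = 0: 0.01y* = 0.323, so y* = 32.3.
From dx/dt = 0: 1.07(1 - x*/854) = 0.0074·32.3, giving x* = 854·(1 - 0.223) = 663.
From dy/dt = 0: 0.000821·663 - 0.164 = 0.0202z*, so z* = 0.381/0.0202 = 18.8.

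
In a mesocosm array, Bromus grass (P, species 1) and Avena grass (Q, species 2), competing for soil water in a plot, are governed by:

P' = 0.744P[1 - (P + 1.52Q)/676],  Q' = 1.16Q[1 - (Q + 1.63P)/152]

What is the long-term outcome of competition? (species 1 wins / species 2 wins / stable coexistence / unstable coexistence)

species 1 excludes species 2

Compare the nullcline intercepts: K1/α12 = 676/1.52 = 445 > K2 = 152; K2/α21 = 152/1.63 = 93.3 < K1 = 676.
Since the inequalities point opposite ways, species 1 can invade but species 2 cannot.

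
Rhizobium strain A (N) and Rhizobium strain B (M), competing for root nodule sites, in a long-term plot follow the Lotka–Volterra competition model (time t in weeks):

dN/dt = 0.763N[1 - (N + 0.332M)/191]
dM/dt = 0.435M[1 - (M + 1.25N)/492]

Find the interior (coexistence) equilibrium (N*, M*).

Setting both brackets to zero gives the nullclines N + 0.332M = 191 and 1.25N + M = 492.
Substituting M = 492 - 1.25N into the first: N(1 - 0.332·1.25) = 191 - 0.332·492.
So N* = 27.7/0.585 = 47.3, and then M* = 492 - 1.25·47.3 = 433.

N* ≈ 47.3, M* ≈ 433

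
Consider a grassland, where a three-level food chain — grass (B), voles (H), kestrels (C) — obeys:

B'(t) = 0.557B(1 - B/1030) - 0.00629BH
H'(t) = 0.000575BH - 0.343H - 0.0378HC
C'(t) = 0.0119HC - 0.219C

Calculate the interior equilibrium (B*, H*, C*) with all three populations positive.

From dC/dt = 0: 0.0119H* = 0.219, so H* = 18.4.
From dB/dt = 0: 0.557(1 - B*/1030) = 0.00629·18.4, giving B* = 1030·(1 - 0.208) = 816.
From dH/dt = 0: 0.000575·816 - 0.343 = 0.0378C*, so C* = 0.126/0.0378 = 3.34.

B* ≈ 816, H* ≈ 18.4, C* ≈ 3.34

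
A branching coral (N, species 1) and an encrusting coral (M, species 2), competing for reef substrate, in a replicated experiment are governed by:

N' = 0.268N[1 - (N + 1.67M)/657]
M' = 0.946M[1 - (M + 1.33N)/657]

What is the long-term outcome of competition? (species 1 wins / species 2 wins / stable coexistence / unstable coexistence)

Compare the nullcline intercepts: K1/α12 = 657/1.67 = 393 < K2 = 657; K2/α21 = 657/1.33 = 494 < K1 = 657.
Since both are reversed, neither can invade when rare; the interior point is a saddle.

unstable coexistence (outcome depends on initial conditions)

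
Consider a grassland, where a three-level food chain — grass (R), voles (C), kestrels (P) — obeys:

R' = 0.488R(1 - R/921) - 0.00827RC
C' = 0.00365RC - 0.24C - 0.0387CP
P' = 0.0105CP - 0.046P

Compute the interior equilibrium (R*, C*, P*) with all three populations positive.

R* ≈ 853, C* ≈ 4.38, P* ≈ 74.2

From dP/dt = 0: 0.0105C* = 0.046, so C* = 4.38.
From dR/dt = 0: 0.488(1 - R*/921) = 0.00827·4.38, giving R* = 921·(1 - 0.0742) = 853.
From dC/dt = 0: 0.00365·853 - 0.24 = 0.0387P*, so P* = 2.87/0.0387 = 74.2.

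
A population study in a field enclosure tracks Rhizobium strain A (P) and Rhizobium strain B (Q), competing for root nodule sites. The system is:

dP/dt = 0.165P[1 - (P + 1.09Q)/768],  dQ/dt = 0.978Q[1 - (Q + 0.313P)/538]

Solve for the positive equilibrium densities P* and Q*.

P* ≈ 276, Q* ≈ 452

Setting both brackets to zero gives the nullclines P + 1.09Q = 768 and 0.313P + Q = 538.
Substituting Q = 538 - 0.313P into the first: P(1 - 1.09·0.313) = 768 - 1.09·538.
So P* = 182/0.659 = 276, and then Q* = 538 - 0.313·276 = 452.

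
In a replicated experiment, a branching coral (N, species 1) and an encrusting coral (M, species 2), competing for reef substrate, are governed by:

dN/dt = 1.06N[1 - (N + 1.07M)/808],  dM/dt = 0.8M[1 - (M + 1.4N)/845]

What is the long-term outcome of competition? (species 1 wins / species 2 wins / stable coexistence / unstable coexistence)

unstable coexistence (outcome depends on initial conditions)

Compare the nullcline intercepts: K1/α12 = 808/1.07 = 755 < K2 = 845; K2/α21 = 845/1.4 = 604 < K1 = 808.
Since both are reversed, neither can invade when rare; the interior point is a saddle.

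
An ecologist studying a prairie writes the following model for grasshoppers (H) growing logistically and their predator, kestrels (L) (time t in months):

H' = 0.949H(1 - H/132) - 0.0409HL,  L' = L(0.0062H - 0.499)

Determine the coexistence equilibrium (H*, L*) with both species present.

H* ≈ 80.5, L* ≈ 9.06

From dL/dt = 0 with L > 0: 0.0062H* = 0.499, so H* = 80.5.
Substitute into dH/dt = 0: 0.949(1 - 80.5/132) = 0.0409L*.
The bracket is 0.39, giving L* = 0.37/0.0409 = 9.06.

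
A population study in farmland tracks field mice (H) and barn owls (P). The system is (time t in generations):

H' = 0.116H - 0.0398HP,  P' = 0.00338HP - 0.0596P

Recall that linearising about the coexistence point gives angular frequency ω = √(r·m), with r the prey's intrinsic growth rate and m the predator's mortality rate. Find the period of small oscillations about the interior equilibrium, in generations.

Here r = 0.116 and m = 0.0596, so r·m = 0.00691.
ω = √0.00691 = 0.0831 per generation, hence T = 2π/ω ≈ 75.6 generations.

T ≈ 75.6 generations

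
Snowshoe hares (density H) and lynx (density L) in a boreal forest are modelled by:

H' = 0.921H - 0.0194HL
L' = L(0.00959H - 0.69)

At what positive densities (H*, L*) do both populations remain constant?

H* ≈ 71.9, L* ≈ 47.5

Set dL/dt = 0 with L > 0: 0.00959H - 0.69 = 0, so H* = 0.69/0.00959 = 71.9.
Set dH/dt = 0 with H > 0: 0.921 - 0.0194L = 0, so L* = 0.921/0.0194 = 47.5.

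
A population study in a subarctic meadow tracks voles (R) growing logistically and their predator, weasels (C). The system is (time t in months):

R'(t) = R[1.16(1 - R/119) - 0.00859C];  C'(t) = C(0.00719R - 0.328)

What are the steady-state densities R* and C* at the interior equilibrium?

From dC/dt = 0 with C > 0: 0.00719R* = 0.328, so R* = 45.6.
Substitute into dR/dt = 0: 1.16(1 - 45.6/119) = 0.00859C*.
The bracket is 0.617, giving C* = 0.715/0.00859 = 83.3.

R* ≈ 45.6, C* ≈ 83.3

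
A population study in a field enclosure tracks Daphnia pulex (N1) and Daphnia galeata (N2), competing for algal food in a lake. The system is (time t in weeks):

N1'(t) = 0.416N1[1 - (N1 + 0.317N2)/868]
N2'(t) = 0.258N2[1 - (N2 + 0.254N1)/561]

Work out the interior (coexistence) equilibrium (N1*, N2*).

Setting both brackets to zero gives the nullclines N1 + 0.317N2 = 868 and 0.254N1 + N2 = 561.
Substituting N2 = 561 - 0.254N1 into the first: N1(1 - 0.317·0.254) = 868 - 0.317·561.
So N1* = 690/0.919 = 751, and then N2* = 561 - 0.254·751 = 370.

N1* ≈ 751, N2* ≈ 370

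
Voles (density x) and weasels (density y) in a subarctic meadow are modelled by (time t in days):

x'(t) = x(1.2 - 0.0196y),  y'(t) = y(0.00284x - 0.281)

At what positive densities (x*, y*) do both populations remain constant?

x* ≈ 98.9, y* ≈ 61.2

Set dy/dt = 0 with y > 0: 0.00284x - 0.281 = 0, so x* = 0.281/0.00284 = 98.9.
Set dx/dt = 0 with x > 0: 1.2 - 0.0196y = 0, so y* = 1.2/0.0196 = 61.2.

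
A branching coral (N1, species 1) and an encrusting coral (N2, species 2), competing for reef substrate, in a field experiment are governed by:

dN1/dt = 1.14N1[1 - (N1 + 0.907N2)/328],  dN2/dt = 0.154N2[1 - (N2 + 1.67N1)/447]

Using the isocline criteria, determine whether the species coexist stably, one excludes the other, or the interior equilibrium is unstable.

unstable coexistence (outcome depends on initial conditions)

Compare the nullcline intercepts: K1/α12 = 328/0.907 = 362 < K2 = 447; K2/α21 = 447/1.67 = 268 < K1 = 328.
Since both are reversed, neither can invade when rare; the interior point is a saddle.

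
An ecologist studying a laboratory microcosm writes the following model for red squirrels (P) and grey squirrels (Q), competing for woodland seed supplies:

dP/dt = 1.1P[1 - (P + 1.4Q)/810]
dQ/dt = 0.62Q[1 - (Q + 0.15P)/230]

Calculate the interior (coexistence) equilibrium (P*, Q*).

Setting both brackets to zero gives the nullclines P + 1.4Q = 810 and 0.15P + Q = 230.
Substituting Q = 230 - 0.15P into the first: P(1 - 1.4·0.15) = 810 - 1.4·230.
So P* = 488/0.79 = 618, and then Q* = 230 - 0.15·618 = 137.

P* ≈ 618, Q* ≈ 137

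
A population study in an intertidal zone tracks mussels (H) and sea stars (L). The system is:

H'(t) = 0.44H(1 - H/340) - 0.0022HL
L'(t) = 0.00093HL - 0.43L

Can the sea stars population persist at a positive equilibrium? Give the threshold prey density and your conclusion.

The predator equation gives dL/dt > 0 only when H > 0.43/0.00093 = 462.
Without the predator, H → K = 340. Since 340 < 462, the predator cannot invade.

Threshold H = 462; K < 462, so no, the predator goes extinct.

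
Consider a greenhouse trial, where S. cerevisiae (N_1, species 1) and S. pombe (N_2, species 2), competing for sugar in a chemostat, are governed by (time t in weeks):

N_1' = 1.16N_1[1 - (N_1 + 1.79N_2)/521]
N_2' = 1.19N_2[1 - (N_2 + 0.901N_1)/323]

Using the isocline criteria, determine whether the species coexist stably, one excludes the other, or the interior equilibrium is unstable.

Compare the nullcline intercepts: K1/α12 = 521/1.79 = 291 < K2 = 323; K2/α21 = 323/0.901 = 358 < K1 = 521.
Since both are reversed, neither can invade when rare; the interior point is a saddle.

unstable coexistence (outcome depends on initial conditions)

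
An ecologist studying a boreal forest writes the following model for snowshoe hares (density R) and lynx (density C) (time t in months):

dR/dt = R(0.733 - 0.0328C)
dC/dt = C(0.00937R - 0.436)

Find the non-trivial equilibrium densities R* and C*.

R* ≈ 46.5, C* ≈ 22.3

Set dC/dt = 0 with C > 0: 0.00937R - 0.436 = 0, so R* = 0.436/0.00937 = 46.5.
Set dR/dt = 0 with R > 0: 0.733 - 0.0328C = 0, so C* = 0.733/0.0328 = 22.3.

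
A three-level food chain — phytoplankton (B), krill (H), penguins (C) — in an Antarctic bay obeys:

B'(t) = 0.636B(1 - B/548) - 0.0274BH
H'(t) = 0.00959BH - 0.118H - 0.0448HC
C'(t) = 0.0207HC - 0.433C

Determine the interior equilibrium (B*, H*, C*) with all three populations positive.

B* ≈ 54.2, H* ≈ 20.9, C* ≈ 8.96

From dC/dt = 0: 0.0207H* = 0.433, so H* = 20.9.
From dB/dt = 0: 0.636(1 - B*/548) = 0.0274·20.9, giving B* = 548·(1 - 0.901) = 54.2.
From dH/dt = 0: 0.00959·54.2 - 0.118 = 0.0448C*, so C* = 0.401/0.0448 = 8.96.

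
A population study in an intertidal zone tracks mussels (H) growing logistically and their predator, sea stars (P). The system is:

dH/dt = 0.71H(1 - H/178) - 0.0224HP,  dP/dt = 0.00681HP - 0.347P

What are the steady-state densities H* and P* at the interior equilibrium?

H* ≈ 51, P* ≈ 22.6

From dP/dt = 0 with P > 0: 0.00681H* = 0.347, so H* = 51.
Substitute into dH/dt = 0: 0.71(1 - 51/178) = 0.0224P*.
The bracket is 0.714, giving P* = 0.507/0.0224 = 22.6.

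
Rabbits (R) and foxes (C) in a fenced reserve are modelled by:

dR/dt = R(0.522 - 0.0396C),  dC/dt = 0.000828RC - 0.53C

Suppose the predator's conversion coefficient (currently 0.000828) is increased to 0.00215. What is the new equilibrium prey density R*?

At the interior fixed point, setting dC/dt = 0 with C > 0 fixes R* = (predator death rate)/(RC coefficient) — independent of the other coefficients.
With the change, R* = 0.53/0.00215 = 247; it falls from 640.

R* ≈ 247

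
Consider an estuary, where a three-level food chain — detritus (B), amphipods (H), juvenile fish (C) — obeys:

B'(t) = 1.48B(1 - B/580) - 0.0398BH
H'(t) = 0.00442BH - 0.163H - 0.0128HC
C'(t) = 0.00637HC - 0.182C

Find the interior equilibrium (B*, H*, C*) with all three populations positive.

From dC/dt = 0: 0.00637H* = 0.182, so H* = 28.6.
From dB/dt = 0: 1.48(1 - B*/580) = 0.0398·28.6, giving B* = 580·(1 - 0.768) = 134.
From dH/dt = 0: 0.00442·134 - 0.163 = 0.0128C*, so C* = 0.431/0.0128 = 33.7.

B* ≈ 134, H* ≈ 28.6, C* ≈ 33.7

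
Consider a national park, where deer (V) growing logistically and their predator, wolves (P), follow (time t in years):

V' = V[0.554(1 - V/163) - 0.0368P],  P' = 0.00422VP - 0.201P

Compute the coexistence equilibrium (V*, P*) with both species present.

From dP/dt = 0 with P > 0: 0.00422V* = 0.201, so V* = 47.6.
Substitute into dV/dt = 0: 0.554(1 - 47.6/163) = 0.0368P*.
The bracket is 0.708, giving P* = 0.392/0.0368 = 10.7.

V* ≈ 47.6, P* ≈ 10.7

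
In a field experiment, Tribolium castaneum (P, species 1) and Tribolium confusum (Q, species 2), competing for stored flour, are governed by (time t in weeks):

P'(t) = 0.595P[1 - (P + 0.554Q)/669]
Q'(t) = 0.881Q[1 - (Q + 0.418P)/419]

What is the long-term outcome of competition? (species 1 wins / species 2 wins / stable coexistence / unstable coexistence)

stable coexistence

Compare the nullcline intercepts: K1/α12 = 669/0.554 = 1210 > K2 = 419; K2/α21 = 419/0.418 = 1000 > K1 = 669.
Since both inequalities hold, each species can invade when rare, so the interior equilibrium is stable.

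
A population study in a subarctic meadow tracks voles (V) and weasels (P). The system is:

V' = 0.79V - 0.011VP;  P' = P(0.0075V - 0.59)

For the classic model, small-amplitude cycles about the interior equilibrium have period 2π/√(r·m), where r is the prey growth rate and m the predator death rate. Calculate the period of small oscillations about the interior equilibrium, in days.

Here r = 0.79 and m = 0.59, so r·m = 0.466.
ω = √0.466 = 0.683 per day, hence T = 2π/ω ≈ 9.2 days.

T ≈ 9.2 days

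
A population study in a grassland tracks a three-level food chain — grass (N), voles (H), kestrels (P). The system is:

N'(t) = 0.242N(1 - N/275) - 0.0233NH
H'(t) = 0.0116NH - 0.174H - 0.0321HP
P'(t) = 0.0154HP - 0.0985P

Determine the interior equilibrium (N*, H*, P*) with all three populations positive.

N* ≈ 106, H* ≈ 6.4, P* ≈ 32.8

From dP/dt = 0: 0.0154H* = 0.0985, so H* = 6.4.
From dN/dt = 0: 0.242(1 - N*/275) = 0.0233·6.4, giving N* = 275·(1 - 0.616) = 106.
From dH/dt = 0: 0.0116·106 - 0.174 = 0.0321P*, so P* = 1.05/0.0321 = 32.8.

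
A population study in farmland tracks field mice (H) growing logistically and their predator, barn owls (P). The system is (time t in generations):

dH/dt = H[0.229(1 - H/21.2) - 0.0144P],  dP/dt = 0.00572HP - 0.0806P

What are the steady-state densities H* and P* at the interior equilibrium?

H* ≈ 14.1, P* ≈ 5.33

From dP/dt = 0 with P > 0: 0.00572H* = 0.0806, so H* = 14.1.
Substitute into dH/dt = 0: 0.229(1 - 14.1/21.2) = 0.0144P*.
The bracket is 0.335, giving P* = 0.0768/0.0144 = 5.33.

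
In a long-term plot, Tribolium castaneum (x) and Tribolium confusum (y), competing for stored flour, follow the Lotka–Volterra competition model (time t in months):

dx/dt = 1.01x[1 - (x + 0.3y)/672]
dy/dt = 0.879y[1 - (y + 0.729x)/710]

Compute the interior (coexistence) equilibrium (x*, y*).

Setting both brackets to zero gives the nullclines x + 0.3y = 672 and 0.729x + y = 710.
Substituting y = 710 - 0.729x into the first: x(1 - 0.3·0.729) = 672 - 0.3·710.
So x* = 459/0.781 = 587, and then y* = 710 - 0.729·587 = 282.

x* ≈ 587, y* ≈ 282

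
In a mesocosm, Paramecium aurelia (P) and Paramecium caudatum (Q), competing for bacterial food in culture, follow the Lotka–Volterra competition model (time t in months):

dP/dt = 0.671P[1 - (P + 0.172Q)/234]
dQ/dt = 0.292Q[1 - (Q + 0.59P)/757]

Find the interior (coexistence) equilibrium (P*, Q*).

Setting both brackets to zero gives the nullclines P + 0.172Q = 234 and 0.59P + Q = 757.
Substituting Q = 757 - 0.59P into the first: P(1 - 0.172·0.59) = 234 - 0.172·757.
So P* = 104/0.899 = 116, and then Q* = 757 - 0.59·116 = 689.

P* ≈ 116, Q* ≈ 689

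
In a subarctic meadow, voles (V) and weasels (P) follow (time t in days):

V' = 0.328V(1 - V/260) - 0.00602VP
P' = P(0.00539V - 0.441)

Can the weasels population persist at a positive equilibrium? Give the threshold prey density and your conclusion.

Threshold V = 81.8; K > 81.8, so yes, the predator persists.

The predator equation gives dP/dt > 0 only when V > 0.441/0.00539 = 81.8.
Without the predator, V → K = 260. Since 260 > 81.8, the predator can invade and persist.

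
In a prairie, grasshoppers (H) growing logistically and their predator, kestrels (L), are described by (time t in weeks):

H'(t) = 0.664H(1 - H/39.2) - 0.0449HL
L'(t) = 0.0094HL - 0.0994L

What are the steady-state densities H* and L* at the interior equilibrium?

H* ≈ 10.6, L* ≈ 10.8

From dL/dt = 0 with L > 0: 0.0094H* = 0.0994, so H* = 10.6.
Substitute into dH/dt = 0: 0.664(1 - 10.6/39.2) = 0.0449L*.
The bracket is 0.73, giving L* = 0.485/0.0449 = 10.8.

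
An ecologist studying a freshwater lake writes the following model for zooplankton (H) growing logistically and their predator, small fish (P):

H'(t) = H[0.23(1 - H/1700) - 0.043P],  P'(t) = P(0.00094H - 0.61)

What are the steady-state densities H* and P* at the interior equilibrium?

H* ≈ 649, P* ≈ 3.31

From dP/dt = 0 with P > 0: 0.00094H* = 0.61, so H* = 649.
Substitute into dH/dt = 0: 0.23(1 - 649/1700) = 0.043P*.
The bracket is 0.618, giving P* = 0.142/0.043 = 3.31.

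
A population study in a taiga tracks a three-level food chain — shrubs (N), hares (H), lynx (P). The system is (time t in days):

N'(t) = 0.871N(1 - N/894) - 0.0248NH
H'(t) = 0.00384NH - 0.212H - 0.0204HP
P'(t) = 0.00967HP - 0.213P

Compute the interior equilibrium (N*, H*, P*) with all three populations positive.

From dP/dt = 0: 0.00967H* = 0.213, so H* = 22.
From dN/dt = 0: 0.871(1 - N*/894) = 0.0248·22, giving N* = 894·(1 - 0.627) = 333.
From dH/dt = 0: 0.00384·333 - 0.212 = 0.0204P*, so P* = 1.07/0.0204 = 52.3.

N* ≈ 333, H* ≈ 22, P* ≈ 52.3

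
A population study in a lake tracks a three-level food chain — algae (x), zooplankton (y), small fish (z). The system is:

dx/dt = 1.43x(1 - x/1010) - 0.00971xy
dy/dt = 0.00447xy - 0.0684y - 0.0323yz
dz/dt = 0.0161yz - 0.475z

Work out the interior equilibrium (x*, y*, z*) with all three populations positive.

From dz/dt = 0: 0.0161y* = 0.475, so y* = 29.5.
From dx/dt = 0: 1.43(1 - x*/1010) = 0.00971·29.5, giving x* = 1010·(1 - 0.2) = 808.
From dy/dt = 0: 0.00447·808 - 0.0684 = 0.0323z*, so z* = 3.54/0.0323 = 110.

x* ≈ 808, y* ≈ 29.5, z* ≈ 110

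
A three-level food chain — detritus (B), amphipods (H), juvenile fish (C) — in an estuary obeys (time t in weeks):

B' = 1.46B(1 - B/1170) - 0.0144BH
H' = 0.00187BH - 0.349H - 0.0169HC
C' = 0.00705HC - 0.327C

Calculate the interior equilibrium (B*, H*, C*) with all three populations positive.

B* ≈ 635, H* ≈ 46.4, C* ≈ 49.6

From dC/dt = 0: 0.00705H* = 0.327, so H* = 46.4.
From dB/dt = 0: 1.46(1 - B*/1170) = 0.0144·46.4, giving B* = 1170·(1 - 0.457) = 635.
From dH/dt = 0: 0.00187·635 - 0.349 = 0.0169C*, so C* = 0.838/0.0169 = 49.6.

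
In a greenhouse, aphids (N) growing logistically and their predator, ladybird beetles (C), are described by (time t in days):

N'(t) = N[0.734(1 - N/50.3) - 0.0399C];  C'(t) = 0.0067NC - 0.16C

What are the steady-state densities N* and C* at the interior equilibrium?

From dC/dt = 0 with C > 0: 0.0067N* = 0.16, so N* = 23.9.
Substitute into dN/dt = 0: 0.734(1 - 23.9/50.3) = 0.0399C*.
The bracket is 0.525, giving C* = 0.386/0.0399 = 9.66.

N* ≈ 23.9, C* ≈ 9.66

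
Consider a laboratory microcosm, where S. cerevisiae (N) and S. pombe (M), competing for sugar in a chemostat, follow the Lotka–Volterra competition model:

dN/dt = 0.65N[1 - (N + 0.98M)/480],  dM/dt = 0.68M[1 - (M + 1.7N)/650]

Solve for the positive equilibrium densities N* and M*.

Setting both brackets to zero gives the nullclines N + 0.98M = 480 and 1.7N + M = 650.
Substituting M = 650 - 1.7N into the first: N(1 - 0.98·1.7) = 480 - 0.98·650.
So N* = -157/-0.666 = 236, and then M* = 650 - 1.7·236 = 249.

N* ≈ 236, M* ≈ 249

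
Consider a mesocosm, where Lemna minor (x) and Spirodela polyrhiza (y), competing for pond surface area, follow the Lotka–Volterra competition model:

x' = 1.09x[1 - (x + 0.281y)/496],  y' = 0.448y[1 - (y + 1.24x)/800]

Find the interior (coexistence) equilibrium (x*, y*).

x* ≈ 416, y* ≈ 284

Setting both brackets to zero gives the nullclines x + 0.281y = 496 and 1.24x + y = 800.
Substituting y = 800 - 1.24x into the first: x(1 - 0.281·1.24) = 496 - 0.281·800.
So x* = 271/0.652 = 416, and then y* = 800 - 1.24·416 = 284.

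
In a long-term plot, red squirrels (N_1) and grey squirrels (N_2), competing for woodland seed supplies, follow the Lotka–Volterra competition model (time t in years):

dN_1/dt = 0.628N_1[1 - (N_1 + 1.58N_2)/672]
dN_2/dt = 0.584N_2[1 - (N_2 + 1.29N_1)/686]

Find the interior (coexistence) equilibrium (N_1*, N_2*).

Setting both brackets to zero gives the nullclines N_1 + 1.58N_2 = 672 and 1.29N_1 + N_2 = 686.
Substituting N_2 = 686 - 1.29N_1 into the first: N_1(1 - 1.58·1.29) = 672 - 1.58·686.
So N_1* = -412/-1.04 = 397, and then N_2* = 686 - 1.29·397 = 174.

N_1* ≈ 397, N_2* ≈ 174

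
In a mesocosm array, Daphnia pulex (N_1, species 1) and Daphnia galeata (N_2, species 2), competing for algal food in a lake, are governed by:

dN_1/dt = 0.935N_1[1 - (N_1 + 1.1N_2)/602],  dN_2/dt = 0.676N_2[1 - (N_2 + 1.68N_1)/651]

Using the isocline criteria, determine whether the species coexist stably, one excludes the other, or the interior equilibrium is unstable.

Compare the nullcline intercepts: K1/α12 = 602/1.1 = 547 < K2 = 651; K2/α21 = 651/1.68 = 388 < K1 = 602.
Since both are reversed, neither can invade when rare; the interior point is a saddle.

unstable coexistence (outcome depends on initial conditions)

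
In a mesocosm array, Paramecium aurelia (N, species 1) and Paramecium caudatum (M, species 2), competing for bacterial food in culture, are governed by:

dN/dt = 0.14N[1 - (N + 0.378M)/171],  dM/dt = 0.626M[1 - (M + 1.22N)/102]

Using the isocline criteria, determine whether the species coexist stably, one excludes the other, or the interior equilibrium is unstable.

species 1 excludes species 2

Compare the nullcline intercepts: K1/α12 = 171/0.378 = 452 > K2 = 102; K2/α21 = 102/1.22 = 83.6 < K1 = 171.
Since the inequalities point opposite ways, species 1 can invade but species 2 cannot.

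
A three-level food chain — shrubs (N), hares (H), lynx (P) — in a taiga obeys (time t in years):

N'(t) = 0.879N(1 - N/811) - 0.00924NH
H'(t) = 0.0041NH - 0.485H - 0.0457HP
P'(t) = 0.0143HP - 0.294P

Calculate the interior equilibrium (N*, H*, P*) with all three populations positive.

From dP/dt = 0: 0.0143H* = 0.294, so H* = 20.6.
From dN/dt = 0: 0.879(1 - N*/811) = 0.00924·20.6, giving N* = 811·(1 - 0.216) = 636.
From dH/dt = 0: 0.0041·636 - 0.485 = 0.0457P*, so P* = 2.12/0.0457 = 46.4.

N* ≈ 636, H* ≈ 20.6, P* ≈ 46.4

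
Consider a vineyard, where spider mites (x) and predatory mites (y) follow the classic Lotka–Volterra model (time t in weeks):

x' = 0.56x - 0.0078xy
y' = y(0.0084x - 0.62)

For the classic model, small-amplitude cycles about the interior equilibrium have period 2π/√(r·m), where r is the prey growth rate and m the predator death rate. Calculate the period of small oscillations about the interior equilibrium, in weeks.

Here r = 0.56 and m = 0.62, so r·m = 0.347.
ω = √0.347 = 0.589 per week, hence T = 2π/ω ≈ 10.7 weeks.

T ≈ 10.7 weeks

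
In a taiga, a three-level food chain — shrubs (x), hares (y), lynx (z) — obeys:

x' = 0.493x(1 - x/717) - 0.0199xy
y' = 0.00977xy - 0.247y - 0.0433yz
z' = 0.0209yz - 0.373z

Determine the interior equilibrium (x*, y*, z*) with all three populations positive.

x* ≈ 200, y* ≈ 17.8, z* ≈ 39.5

From dz/dt = 0: 0.0209y* = 0.373, so y* = 17.8.
From dx/dt = 0: 0.493(1 - x*/717) = 0.0199·17.8, giving x* = 717·(1 - 0.72) = 200.
From dy/dt = 0: 0.00977·200 - 0.247 = 0.0433z*, so z* = 1.71/0.0433 = 39.5.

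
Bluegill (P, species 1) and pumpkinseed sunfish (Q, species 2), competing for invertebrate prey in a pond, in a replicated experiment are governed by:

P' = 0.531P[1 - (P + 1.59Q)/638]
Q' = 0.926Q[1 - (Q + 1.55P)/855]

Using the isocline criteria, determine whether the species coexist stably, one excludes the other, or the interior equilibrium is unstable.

Compare the nullcline intercepts: K1/α12 = 638/1.59 = 401 < K2 = 855; K2/α21 = 855/1.55 = 552 < K1 = 638.
Since both are reversed, neither can invade when rare; the interior point is a saddle.

unstable coexistence (outcome depends on initial conditions)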